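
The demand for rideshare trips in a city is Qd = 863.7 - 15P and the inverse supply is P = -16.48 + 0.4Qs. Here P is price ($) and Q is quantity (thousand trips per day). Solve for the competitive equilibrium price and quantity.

Inverting to quantity form: Qs = 41.2 + 2.5P.
Set Qd = Qs: 863.7 - 15P = 41.2 + 2.5P, so 822.5 = 17.5P and P* = 47.
Plugging P* into demand: Q* = 863.7 - 15(47) = 158.7.

P* = 47, Q* = 158.7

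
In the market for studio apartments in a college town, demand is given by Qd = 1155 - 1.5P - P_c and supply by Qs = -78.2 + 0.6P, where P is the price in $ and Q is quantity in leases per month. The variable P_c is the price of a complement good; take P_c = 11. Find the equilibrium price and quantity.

With P_c = 11, demand is Qd = 1144 - 1.5P.
Equating demand and supply, 1144 - 1.5P = -78.2 + 0.6P gives 2.1P = 1222.2, so P* = 582.
Substitute back: Q* = 1144 - 1.5(582) = 271.

P* = 582, Q* = 271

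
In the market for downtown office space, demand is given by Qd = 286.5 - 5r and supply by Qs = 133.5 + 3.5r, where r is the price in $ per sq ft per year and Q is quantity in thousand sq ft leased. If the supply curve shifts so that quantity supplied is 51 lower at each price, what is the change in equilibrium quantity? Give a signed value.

At equilibrium Qd = Qs, so 286.5 - 5r = 133.5 + 3.5r; collecting terms, 153 = 8.5r and r* = 18.
From the demand curve, Q* = 286.5 - 5(18) = 196.5.
After the shift, supply is Qs = 82.5 + 3.5r.
Re-solving, 8.5r = 204 gives r = 24 and Q = 166.5.
ΔQ = 166.5 - 196.5 = -30.

ΔQ = -30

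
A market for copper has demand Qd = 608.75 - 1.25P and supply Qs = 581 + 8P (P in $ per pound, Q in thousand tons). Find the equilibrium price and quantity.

P* = 3, Q* = 605

Equating demand and supply, 608.75 - 1.25P = 581 + 8P gives 9.25P = 27.75, so P* = 3.
Then Q* = 608.75 - 1.25(3) = 605.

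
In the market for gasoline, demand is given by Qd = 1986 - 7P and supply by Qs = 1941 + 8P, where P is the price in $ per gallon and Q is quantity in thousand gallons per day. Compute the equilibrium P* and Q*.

Equating demand and supply, 1986 - 7P = 1941 + 8P gives 15P = 45, so P* = 3.
Plugging P* into demand: Q* = 1986 - 7(3) = 1965.

P* = 3, Q* = 1965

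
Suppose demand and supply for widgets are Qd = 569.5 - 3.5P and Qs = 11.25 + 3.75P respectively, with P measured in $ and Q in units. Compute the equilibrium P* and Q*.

P* = 77, Q* = 300

At equilibrium Qd = Qs, so 569.5 - 3.5P = 11.25 + 3.75P; collecting terms, 558.25 = 7.25P and P* = 77.
Then Q* = 569.5 - 3.5(77) = 300.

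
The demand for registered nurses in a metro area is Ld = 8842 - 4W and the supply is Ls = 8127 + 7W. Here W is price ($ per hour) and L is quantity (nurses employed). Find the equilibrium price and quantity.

Equating demand and supply, 8842 - 4W = 8127 + 7W gives 11W = 715, so W* = 65.
From the demand curve, L* = 8842 - 4(65) = 8582.

W* = 65, L* = 8582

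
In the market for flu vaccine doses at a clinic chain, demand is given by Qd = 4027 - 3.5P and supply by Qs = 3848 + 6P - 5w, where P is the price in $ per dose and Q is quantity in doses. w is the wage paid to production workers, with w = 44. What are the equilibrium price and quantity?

With w = 44, supply is Qs = 3628 + 6P.
The market clears where 4027 - 3.5P = 3628 + 6P. Rearranging, 9.5P = 399, hence P* = 42.
Then Q* = 4027 - 3.5(42) = 3880.

P* = 42, Q* = 3880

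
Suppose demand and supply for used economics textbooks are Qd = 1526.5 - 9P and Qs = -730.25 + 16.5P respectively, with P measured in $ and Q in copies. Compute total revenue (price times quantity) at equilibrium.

The market clears where 1526.5 - 9P = -730.25 + 16.5P. Rearranging, 25.5P = 2256.75, hence P* = 88.5.
Then Q* = 1526.5 - 9(88.5) = 730.
Total revenue = P* × Q* = 88.5 × 730 = 64605.

Total revenue = 64605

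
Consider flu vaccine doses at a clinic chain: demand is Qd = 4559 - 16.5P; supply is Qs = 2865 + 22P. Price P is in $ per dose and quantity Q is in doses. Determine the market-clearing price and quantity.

Set Qd = Qs: 4559 - 16.5P = 2865 + 22P, so 1694 = 38.5P and P* = 44.
Plugging P* into demand: Q* = 4559 - 16.5(44) = 3833.

P* = 44, Q* = 3833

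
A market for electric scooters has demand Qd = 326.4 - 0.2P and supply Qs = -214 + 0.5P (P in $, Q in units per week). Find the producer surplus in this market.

Producer surplus = 29584

At equilibrium Qd = Qs, so 326.4 - 0.2P = -214 + 0.5P; collecting terms, 540.4 = 0.7P and P* = 772.
Then Q* = 326.4 - 0.2(772) = 172.
Supply choke price (Qs = 0): P = 428. Producer surplus = ½ × (772 - 428) × 172 = 29584.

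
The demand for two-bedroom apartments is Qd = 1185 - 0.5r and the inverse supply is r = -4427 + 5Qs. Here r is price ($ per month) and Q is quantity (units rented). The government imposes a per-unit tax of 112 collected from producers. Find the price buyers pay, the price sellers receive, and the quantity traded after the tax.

r_b = 460, r_s = 348, Q = 955

Inverting to quantity form: Qs = 885.4 + 0.2r.
With a tax of 112 on producers, they supply based on the net price r_s = r_b - 112, so Qs = 863 + 0.2r_b.
Market clearing requires 1185 - 0.5r_b = 863 + 0.2r_b; hence 322 = 0.7r_b and r_b = 460.
Then r_s = 460 - 112 = 348 and Q = 1185 - 0.5(460) = 955.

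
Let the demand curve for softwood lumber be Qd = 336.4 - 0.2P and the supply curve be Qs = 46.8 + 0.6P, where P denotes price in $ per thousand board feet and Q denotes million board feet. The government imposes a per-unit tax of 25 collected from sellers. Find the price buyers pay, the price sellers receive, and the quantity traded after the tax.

P_b = 380.75, P_s = 355.75, Q = 260.25

Sellers keep P_s = P_b - 25 per unit, so supply in terms of the buyer price is Qs = 31.8 + 0.6P_b.
Equate demand and the shifted supply: 336.4 - 0.2P_b = 31.8 + 0.6P_b, giving 0.8P_b = 304.6, so P_b = 380.75.
Then P_s = 380.75 - 25 = 355.75 and Q = 336.4 - 0.2(380.75) = 260.25.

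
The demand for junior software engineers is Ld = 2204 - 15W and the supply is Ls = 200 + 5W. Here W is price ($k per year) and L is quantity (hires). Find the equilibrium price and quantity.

W* = 100.2, L* = 701

Set Ld = Ls: 2204 - 15W = 200 + 5W, so 2004 = 20W and W* = 100.2.
Then L* = 2204 - 15(100.2) = 701.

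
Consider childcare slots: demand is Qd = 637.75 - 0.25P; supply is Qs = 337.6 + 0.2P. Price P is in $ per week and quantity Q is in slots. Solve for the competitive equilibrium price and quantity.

P* = 667, Q* = 471

At equilibrium Qd = Qs, so 637.75 - 0.25P = 337.6 + 0.2P; collecting terms, 300.15 = 0.45P and P* = 667.
Substitute back: Q* = 637.75 - 0.25(667) = 471.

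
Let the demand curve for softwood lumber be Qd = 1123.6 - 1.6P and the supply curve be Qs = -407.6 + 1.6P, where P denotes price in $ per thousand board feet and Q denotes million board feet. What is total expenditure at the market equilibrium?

Total expenditure = 171303

At equilibrium Qd = Qs, so 1123.6 - 1.6P = -407.6 + 1.6P; collecting terms, 1531.2 = 3.2P and P* = 478.5.
Then Q* = 1123.6 - 1.6(478.5) = 358.
Total expenditure = P* × Q* = 478.5 × 358 = 171303.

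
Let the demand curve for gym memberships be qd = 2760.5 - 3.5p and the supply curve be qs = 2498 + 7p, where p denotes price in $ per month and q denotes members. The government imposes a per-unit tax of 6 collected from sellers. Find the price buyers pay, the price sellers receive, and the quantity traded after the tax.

p_b = 29, p_s = 23, q = 2659

With a tax of 6 on sellers, they supply based on the net price p_s = p_b - 6, so qs = 2456 + 7p_b.
Market clearing requires 2760.5 - 3.5p_b = 2456 + 7p_b; hence 304.5 = 10.5p_b and p_b = 29.
So p_s = 23 and the quantity traded is q = 2760.5 - 3.5(29) = 2659.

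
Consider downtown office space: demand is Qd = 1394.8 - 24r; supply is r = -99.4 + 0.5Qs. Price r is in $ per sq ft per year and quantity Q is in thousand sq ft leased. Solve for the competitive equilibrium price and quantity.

Solving each curve for Q: Qs = 198.8 + 2r.
Set Qd = Qs: 1394.8 - 24r = 198.8 + 2r, so 1196 = 26r and r* = 46.
Then Q* = 1394.8 - 24(46) = 290.8.

r* = 46, Q* = 290.8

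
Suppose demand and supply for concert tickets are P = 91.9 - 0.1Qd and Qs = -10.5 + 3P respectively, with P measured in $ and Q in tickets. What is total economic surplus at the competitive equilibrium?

Total surplus = 9016.8

Rewriting in direct form: Qd = 919 - 10P.
Equating demand and supply, 919 - 10P = -10.5 + 3P gives 13P = 929.5, so P* = 71.5.
Substitute back: Q* = 919 - 10(71.5) = 204.
Demand choke price = 91.9; supply choke price = 3.5. CS = ½(91.9 - 71.5)(204) = 2080.8; PS = ½(71.5 - 3.5)(204) = 6936. Total surplus = 9016.8.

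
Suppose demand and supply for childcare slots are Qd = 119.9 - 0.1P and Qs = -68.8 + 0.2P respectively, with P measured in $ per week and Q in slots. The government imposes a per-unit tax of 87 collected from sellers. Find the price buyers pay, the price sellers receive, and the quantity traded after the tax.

The tax drives a wedge P_b - P_s = 87. Substituting P_s = P_b - 87 into supply: Qs = -86.2 + 0.2P_b.
Market clearing requires 119.9 - 0.1P_b = -86.2 + 0.2P_b; hence 206.1 = 0.3P_b and P_b = 687.
So P_s = 600 and the quantity traded is Q = 119.9 - 0.1(687) = 51.2.

P_b = 687, P_s = 600, Q = 51.2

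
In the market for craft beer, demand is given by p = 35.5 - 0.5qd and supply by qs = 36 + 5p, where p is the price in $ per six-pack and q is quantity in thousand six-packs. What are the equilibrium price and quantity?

p* = 5, q* = 61

Rewriting in direct form: qd = 71 - 2p.
At equilibrium qd = qs, so 71 - 2p = 36 + 5p; collecting terms, 35 = 7p and p* = 5.
Substitute back: q* = 71 - 2(5) = 61.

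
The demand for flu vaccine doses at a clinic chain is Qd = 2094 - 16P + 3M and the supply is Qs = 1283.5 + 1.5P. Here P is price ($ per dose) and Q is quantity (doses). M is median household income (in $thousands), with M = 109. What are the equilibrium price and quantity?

With M = 109, demand is Qd = 2421 - 16P.
Equating demand and supply, 2421 - 16P = 1283.5 + 1.5P gives 17.5P = 1137.5, so P* = 65.
From the demand curve, Q* = 2421 - 16(65) = 1381.

P* = 65, Q* = 1381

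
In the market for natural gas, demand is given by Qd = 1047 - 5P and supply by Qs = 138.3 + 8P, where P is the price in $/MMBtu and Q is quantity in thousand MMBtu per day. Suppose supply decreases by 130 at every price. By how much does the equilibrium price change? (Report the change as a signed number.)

The market clears where 1047 - 5P = 138.3 + 8P. Rearranging, 13P = 908.7, hence P* = 69.9.
Then Q* = 1047 - 5(69.9) = 697.5.
After the shift, supply is Qs = 8.3 + 8P.
The new intersection has 1038.7 = 13P, i.e. P = 79.9, Q = 647.5.
ΔP = 79.9 - 69.9 = 10.

ΔP = 10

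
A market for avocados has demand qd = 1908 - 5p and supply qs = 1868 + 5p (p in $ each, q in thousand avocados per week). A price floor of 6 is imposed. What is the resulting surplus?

Surplus = 20

Evaluating both curves at the floor price 6 gives qd = 1878, qs = 1898.
Surplus = qs - qd = 1898 - 1878 = 20.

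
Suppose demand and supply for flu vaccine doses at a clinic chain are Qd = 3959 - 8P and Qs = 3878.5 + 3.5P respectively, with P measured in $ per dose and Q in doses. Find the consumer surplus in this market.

Consumer surplus = 952088.0625

Equating demand and supply, 3959 - 8P = 3878.5 + 3.5P gives 11.5P = 80.5, so P* = 7.
Plugging P* into demand: Q* = 3959 - 8(7) = 3903.
Demand choke price (Qd = 0): P = 3959/8 = 494.875. Consumer surplus = ½ × (494.875 - 7) × 3903 = 952088.0625.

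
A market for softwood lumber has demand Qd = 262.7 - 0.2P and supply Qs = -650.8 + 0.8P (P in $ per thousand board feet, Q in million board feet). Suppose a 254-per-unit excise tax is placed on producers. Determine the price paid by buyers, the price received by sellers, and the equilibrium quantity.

With a tax of 254 on producers, they supply based on the net price P_s = P_b - 254, so Qs = -854 + 0.8P_b.
Market clearing requires 262.7 - 0.2P_b = -854 + 0.8P_b; hence 1116.7 = P_b and P_b = 1116.7.
So P_s = 862.7 and the quantity traded is Q = 262.7 - 0.2(1116.7) = 39.36.

P_b = 1116.7, P_s = 862.7, Q = 39.36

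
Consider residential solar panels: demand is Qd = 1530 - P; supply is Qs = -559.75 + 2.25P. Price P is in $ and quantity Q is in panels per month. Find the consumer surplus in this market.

At equilibrium Qd = Qs, so 1530 - P = -559.75 + 2.25P; collecting terms, 2089.75 = 3.25P and P* = 643.
Plugging P* into demand: Q* = 1530 - 643 = 887.
Demand choke price (Qd = 0): P = 1530. Consumer surplus = ½ × (1530 - 643) × 887 = 393384.5.

Consumer surplus = 393384.5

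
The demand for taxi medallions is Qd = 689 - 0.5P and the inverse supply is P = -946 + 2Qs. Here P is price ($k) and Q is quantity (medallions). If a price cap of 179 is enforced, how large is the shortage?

Shortage = 37

Rewriting in direct form: Qs = 473 + 0.5P.
With P fixed at 179, quantity demanded is 599.5 and quantity supplied is 562.5.
Shortage = Qd - Qs = 599.5 - 562.5 = 37.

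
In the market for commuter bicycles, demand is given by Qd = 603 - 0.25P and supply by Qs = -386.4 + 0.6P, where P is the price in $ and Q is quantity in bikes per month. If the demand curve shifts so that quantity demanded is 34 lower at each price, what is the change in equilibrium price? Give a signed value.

ΔP = -40

At equilibrium Qd = Qs, so 603 - 0.25P = -386.4 + 0.6P; collecting terms, 989.4 = 0.85P and P* = 1164.
Plugging P* into demand: Q* = 603 - 0.25(1164) = 312.
After the shift, demand is Qd = 569 - 0.25P.
New equilibrium: 955.4 = 0.85P, so P = 1124 and Q = 288.
ΔP = 1124 - 1164 = -40.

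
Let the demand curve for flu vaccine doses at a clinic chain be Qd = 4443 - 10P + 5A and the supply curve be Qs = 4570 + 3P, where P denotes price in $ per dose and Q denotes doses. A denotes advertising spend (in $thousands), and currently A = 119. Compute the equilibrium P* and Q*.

With A = 119, demand is Qd = 5038 - 10P.
The market clears where 5038 - 10P = 4570 + 3P. Rearranging, 13P = 468, hence P* = 36.
Substitute back: Q* = 5038 - 10(36) = 4678.

P* = 36, Q* = 4678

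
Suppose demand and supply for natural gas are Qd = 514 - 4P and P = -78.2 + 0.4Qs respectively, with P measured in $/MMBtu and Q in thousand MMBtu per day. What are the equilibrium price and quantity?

P* = 49, Q* = 318

Solving each curve for Q: Qs = 195.5 + 2.5P.
Equating demand and supply, 514 - 4P = 195.5 + 2.5P gives 6.5P = 318.5, so P* = 49.
Then Q* = 514 - 4(49) = 318.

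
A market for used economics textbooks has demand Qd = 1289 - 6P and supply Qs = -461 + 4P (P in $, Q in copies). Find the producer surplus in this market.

Set Qd = Qs: 1289 - 6P = -461 + 4P, so 1750 = 10P and P* = 175.
Then Q* = 1289 - 6(175) = 239.
Supply choke price (Qs = 0): P = 115.25. Producer surplus = ½ × (175 - 115.25) × 239 = 7140.125.

Producer surplus = 7140.125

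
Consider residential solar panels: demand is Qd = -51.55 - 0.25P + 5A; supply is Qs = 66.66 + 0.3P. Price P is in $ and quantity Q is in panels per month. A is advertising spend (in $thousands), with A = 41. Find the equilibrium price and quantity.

P* = 157.8, Q* = 114

With A = 41, demand is Qd = 153.45 - 0.25P.
The market clears where 153.45 - 0.25P = 66.66 + 0.3P. Rearranging, 0.55P = 86.79, hence P* = 157.8.
Plugging P* into demand: Q* = 153.45 - 0.25(157.8) = 114.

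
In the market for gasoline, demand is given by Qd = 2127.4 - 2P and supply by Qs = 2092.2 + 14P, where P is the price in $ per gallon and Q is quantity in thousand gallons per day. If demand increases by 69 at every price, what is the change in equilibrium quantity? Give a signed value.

ΔQ = 60.375

Equating demand and supply, 2127.4 - 2P = 2092.2 + 14P gives 16P = 35.2, so P* = 2.2.
Then Q* = 2127.4 - 2(2.2) = 2123.
After the shift, demand is Qd = 2196.4 - 2P.
New equilibrium: 104.2 = 16P, so P = 6.5125 and Q = 2183.375.
ΔQ = 2183.375 - 2123 = 60.375.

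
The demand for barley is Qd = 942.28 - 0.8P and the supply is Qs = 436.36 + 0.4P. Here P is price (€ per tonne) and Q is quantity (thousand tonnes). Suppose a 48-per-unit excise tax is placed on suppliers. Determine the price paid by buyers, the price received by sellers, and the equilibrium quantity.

P_b = 437.6, P_s = 389.6, Q = 592.2

Suppliers keep P_s = P_b - 48 per unit, so supply in terms of the buyer price is Qs = 417.16 + 0.4P_b.
Equate demand and the shifted supply: 942.28 - 0.8P_b = 417.16 + 0.4P_b, giving 1.2P_b = 525.12, so P_b = 437.6.
So P_s = 389.6 and the quantity traded is Q = 942.28 - 0.8(437.6) = 592.2.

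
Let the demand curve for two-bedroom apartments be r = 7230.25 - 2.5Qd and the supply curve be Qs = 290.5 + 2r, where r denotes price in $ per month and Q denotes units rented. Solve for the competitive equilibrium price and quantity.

In direct form, Qd = 2892.1 - 0.4r.
At equilibrium Qd = Qs, so 2892.1 - 0.4r = 290.5 + 2r; collecting terms, 2601.6 = 2.4r and r* = 1084.
From the demand curve, Q* = 2892.1 - 0.4(1084) = 2458.5.

r* = 1084, Q* = 2458.5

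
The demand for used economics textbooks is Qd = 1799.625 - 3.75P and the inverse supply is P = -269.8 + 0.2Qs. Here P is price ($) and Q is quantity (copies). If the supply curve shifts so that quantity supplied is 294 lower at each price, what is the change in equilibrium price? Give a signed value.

Solving each curve for Q: Qs = 1349 + 5P.
At equilibrium Qd = Qs, so 1799.625 - 3.75P = 1349 + 5P; collecting terms, 450.625 = 8.75P and P* = 51.5.
Then Q* = 1799.625 - 3.75(51.5) = 1606.5.
After the shift, supply is Qs = 1055 + 5P.
The new intersection has 744.625 = 8.75P, i.e. P = 85.1, Q = 1480.5.
ΔP = 85.1 - 51.5 = 33.6.

ΔP = 33.6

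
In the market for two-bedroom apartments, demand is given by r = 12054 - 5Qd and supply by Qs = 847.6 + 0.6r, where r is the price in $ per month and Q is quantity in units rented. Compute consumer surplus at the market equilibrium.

Consumer surplus = 10201000

In direct form, Qd = 2410.8 - 0.2r.
At equilibrium Qd = Qs, so 2410.8 - 0.2r = 847.6 + 0.6r; collecting terms, 1563.2 = 0.8r and r* = 1954.
Then Q* = 2410.8 - 0.2(1954) = 2020.
Demand choke price (Qd = 0): r = 2410.8/0.2 = 12054. Consumer surplus = ½ × (12054 - 1954) × 2020 = 10201000.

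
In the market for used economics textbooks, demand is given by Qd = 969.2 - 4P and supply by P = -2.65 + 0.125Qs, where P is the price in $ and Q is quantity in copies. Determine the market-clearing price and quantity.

Solving each curve for Q: Qs = 21.2 + 8P.
Set Qd = Qs: 969.2 - 4P = 21.2 + 8P, so 948 = 12P and P* = 79.
From the demand curve, Q* = 969.2 - 4(79) = 653.2.

P* = 79, Q* = 653.2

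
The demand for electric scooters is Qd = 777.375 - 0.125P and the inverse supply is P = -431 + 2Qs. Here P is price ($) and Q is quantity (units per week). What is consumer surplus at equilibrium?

Consumer surplus = 1768900

Rewriting in direct form: Qs = 215.5 + 0.5P.
Set Qd = Qs: 777.375 - 0.125P = 215.5 + 0.5P, so 561.875 = 0.625P and P* = 899.
From the demand curve, Q* = 777.375 - 0.125(899) = 665.
Demand choke price (Qd = 0): P = 777.375/0.125 = 6219. Consumer surplus = ½ × (6219 - 899) × 665 = 1768900.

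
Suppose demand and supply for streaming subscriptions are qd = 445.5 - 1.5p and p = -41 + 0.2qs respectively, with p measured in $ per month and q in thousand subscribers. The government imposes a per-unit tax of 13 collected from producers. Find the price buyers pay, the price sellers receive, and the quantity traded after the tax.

p_b = 47, p_s = 34, q = 375

In direct form, qs = 205 + 5p.
Producers keep p_s = p_b - 13 per unit, so supply in terms of the buyer price is qs = 140 + 5p_b.
Equate demand and the shifted supply: 445.5 - 1.5p_b = 140 + 5p_b, giving 6.5p_b = 305.5, so p_b = 47.
Then p_s = 47 - 13 = 34 and q = 445.5 - 1.5(47) = 375.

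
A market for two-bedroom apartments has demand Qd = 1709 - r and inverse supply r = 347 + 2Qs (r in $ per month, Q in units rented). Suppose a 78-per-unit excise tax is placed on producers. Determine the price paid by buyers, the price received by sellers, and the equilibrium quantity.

Solving each curve for Q: Qs = -173.5 + 0.5r.
Producers keep r_s = r_b - 78 per unit, so supply in terms of the buyer price is Qs = -212.5 + 0.5r_b.
Set Qd = Qs: 1709 - r_b = -212.5 + 0.5r_b, so 1921.5 = 1.5r_b and r_b = 1281.
So r_s = 1203 and the quantity traded is Q = 1709 - 1281 = 428.

r_b = 1281, r_s = 1203, Q = 428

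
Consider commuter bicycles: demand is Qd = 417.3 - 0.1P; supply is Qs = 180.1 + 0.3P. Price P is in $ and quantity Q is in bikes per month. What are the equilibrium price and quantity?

Set Qd = Qs: 417.3 - 0.1P = 180.1 + 0.3P, so 237.2 = 0.4P and P* = 593.
Then Q* = 417.3 - 0.1(593) = 358.

P* = 593, Q* = 358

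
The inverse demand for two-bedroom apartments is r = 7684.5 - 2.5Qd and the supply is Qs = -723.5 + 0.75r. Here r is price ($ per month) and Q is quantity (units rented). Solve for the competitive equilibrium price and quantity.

Solving each curve for Q: Qd = 3073.8 - 0.4r.
The market clears where 3073.8 - 0.4r = -723.5 + 0.75r. Rearranging, 1.15r = 3797.3, hence r* = 3302.
From the demand curve, Q* = 3073.8 - 0.4(3302) = 1753.

r* = 3302, Q* = 1753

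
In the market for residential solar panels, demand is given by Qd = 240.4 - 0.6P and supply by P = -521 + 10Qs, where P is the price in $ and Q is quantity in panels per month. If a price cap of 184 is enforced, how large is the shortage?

Shortage = 59.5

In direct form, Qs = 52.1 + 0.1P.
Evaluating both curves at the ceiling price 184 gives Qd = 130, Qs = 70.5.
Shortage = Qd - Qs = 130 - 70.5 = 59.5.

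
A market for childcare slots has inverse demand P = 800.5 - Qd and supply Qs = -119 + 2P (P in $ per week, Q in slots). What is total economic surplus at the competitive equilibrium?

In direct form, Qd = 800.5 - P.
Equating demand and supply, 800.5 - P = -119 + 2P gives 3P = 919.5, so P* = 306.5.
Then Q* = 800.5 - 306.5 = 494.
Demand choke price = 800.5; supply choke price = 59.5. CS = ½(800.5 - 306.5)(494) = 122018; PS = ½(306.5 - 59.5)(494) = 61009. Total surplus = 183027.

Total surplus = 183027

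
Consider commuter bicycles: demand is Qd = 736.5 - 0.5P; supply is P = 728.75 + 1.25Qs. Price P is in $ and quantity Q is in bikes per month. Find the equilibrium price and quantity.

Rewriting in direct form: Qs = -583 + 0.8P.
Equating demand and supply, 736.5 - 0.5P = -583 + 0.8P gives 1.3P = 1319.5, so P* = 1015.
Then Q* = 736.5 - 0.5(1015) = 229.

P* = 1015, Q* = 229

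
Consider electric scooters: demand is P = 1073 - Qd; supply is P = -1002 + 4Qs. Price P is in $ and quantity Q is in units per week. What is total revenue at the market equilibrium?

Total revenue = 273070

Inverting to quantity form: Qd = 1073 - P and Qs = 250.5 + 0.25P.
Equating demand and supply, 1073 - P = 250.5 + 0.25P gives 1.25P = 822.5, so P* = 658.
Substitute back: Q* = 1073 - 658 = 415.
Total revenue = P* × Q* = 658 × 415 = 273070.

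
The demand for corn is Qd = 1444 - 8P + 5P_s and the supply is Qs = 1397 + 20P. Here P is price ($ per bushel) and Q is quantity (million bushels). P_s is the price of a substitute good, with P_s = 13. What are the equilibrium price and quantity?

With P_s = 13, demand is Qd = 1509 - 8P.
Set Qd = Qs: 1509 - 8P = 1397 + 20P, so 112 = 28P and P* = 4.
From the demand curve, Q* = 1509 - 8(4) = 1477.

P* = 4, Q* = 1477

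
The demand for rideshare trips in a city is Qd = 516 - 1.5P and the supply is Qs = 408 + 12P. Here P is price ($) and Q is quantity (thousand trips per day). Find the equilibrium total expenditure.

Total expenditure = 4032

Equating demand and supply, 516 - 1.5P = 408 + 12P gives 13.5P = 108, so P* = 8.
Then Q* = 516 - 1.5(8) = 504.
Total expenditure = P* × Q* = 8 × 504 = 4032.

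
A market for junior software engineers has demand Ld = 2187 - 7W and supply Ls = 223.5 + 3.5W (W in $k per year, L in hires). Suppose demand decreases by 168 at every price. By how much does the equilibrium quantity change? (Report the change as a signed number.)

Set Ld = Ls: 2187 - 7W = 223.5 + 3.5W, so 1963.5 = 10.5W and W* = 187.
Then L* = 2187 - 7(187) = 878.
After the shift, demand is Ld = 2019 - 7W.
Re-solving, 10.5W = 1795.5 gives W = 171 and L = 822.
ΔL = 822 - 878 = -56.

ΔL = -56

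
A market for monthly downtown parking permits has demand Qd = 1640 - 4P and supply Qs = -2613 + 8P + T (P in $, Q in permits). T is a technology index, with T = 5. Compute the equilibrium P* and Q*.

With T = 5, supply is Qs = -2608 + 8P.
Set Qd = Qs: 1640 - 4P = -2608 + 8P, so 4248 = 12P and P* = 354.
Substitute back: Q* = 1640 - 4(354) = 224.

P* = 354, Q* = 224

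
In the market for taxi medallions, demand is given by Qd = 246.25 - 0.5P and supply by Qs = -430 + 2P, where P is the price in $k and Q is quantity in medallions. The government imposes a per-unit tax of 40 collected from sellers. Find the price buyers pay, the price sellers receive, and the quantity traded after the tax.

Sellers keep P_s = P_b - 40 per unit, so supply in terms of the buyer price is Qs = -510 + 2P_b.
Equate demand and the shifted supply: 246.25 - 0.5P_b = -510 + 2P_b, giving 2.5P_b = 756.25, so P_b = 302.5.
Then P_s = 302.5 - 40 = 262.5 and Q = 246.25 - 0.5(302.5) = 95.

P_b = 302.5, P_s = 262.5, Q = 95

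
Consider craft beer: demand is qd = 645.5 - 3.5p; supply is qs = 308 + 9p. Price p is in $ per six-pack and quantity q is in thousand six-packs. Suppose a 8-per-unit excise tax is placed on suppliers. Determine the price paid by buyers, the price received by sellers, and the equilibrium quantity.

The tax drives a wedge p_b - p_s = 8. Substituting p_s = p_b - 8 into supply: qs = 236 + 9p_b.
Market clearing requires 645.5 - 3.5p_b = 236 + 9p_b; hence 409.5 = 12.5p_b and p_b = 32.76.
Then p_s = 32.76 - 8 = 24.76 and q = 645.5 - 3.5(32.76) = 530.84.

p_b = 32.76, p_s = 24.76, q = 530.84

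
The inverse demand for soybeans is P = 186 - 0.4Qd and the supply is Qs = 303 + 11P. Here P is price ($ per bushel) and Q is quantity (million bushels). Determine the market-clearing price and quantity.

P* = 12, Q* = 435

Solving each curve for Q: Qd = 465 - 2.5P.
Equating demand and supply, 465 - 2.5P = 303 + 11P gives 13.5P = 162, so P* = 12.
From the demand curve, Q* = 465 - 2.5(12) = 435.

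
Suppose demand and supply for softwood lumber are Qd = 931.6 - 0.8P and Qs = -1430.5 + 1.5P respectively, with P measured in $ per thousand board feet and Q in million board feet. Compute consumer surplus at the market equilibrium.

Consumer surplus = 7562.5

At equilibrium Qd = Qs, so 931.6 - 0.8P = -1430.5 + 1.5P; collecting terms, 2362.1 = 2.3P and P* = 1027.
Then Q* = 931.6 - 0.8(1027) = 110.
Demand choke price (Qd = 0): P = 931.6/0.8 = 1164.5. Consumer surplus = ½ × (1164.5 - 1027) × 110 = 7562.5.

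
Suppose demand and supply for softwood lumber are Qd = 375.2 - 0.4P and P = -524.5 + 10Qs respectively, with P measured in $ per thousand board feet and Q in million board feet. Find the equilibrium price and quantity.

Rewriting in direct form: Qs = 52.45 + 0.1P.
The market clears where 375.2 - 0.4P = 52.45 + 0.1P. Rearranging, 0.5P = 322.75, hence P* = 645.5.
From the demand curve, Q* = 375.2 - 0.4(645.5) = 117.

P* = 645.5, Q* = 117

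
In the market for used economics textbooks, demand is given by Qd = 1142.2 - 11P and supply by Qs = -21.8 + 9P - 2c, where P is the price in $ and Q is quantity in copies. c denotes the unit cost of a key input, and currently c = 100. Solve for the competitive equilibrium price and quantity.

P* = 68.2, Q* = 392

With c = 100, supply is Qs = -221.8 + 9P.
Set Qd = Qs: 1142.2 - 11P = -221.8 + 9P, so 1364 = 20P and P* = 68.2.
Then Q* = 1142.2 - 11(68.2) = 392.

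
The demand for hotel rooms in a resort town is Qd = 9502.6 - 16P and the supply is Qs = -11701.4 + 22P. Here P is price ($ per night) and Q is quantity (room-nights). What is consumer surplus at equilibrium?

Consumer surplus = 10317.66125

The market clears where 9502.6 - 16P = -11701.4 + 22P. Rearranging, 38P = 21204, hence P* = 558.
Substitute back: Q* = 9502.6 - 16(558) = 574.6.
Demand choke price (Qd = 0): P = 9502.6/16 = 593.9125. Consumer surplus = ½ × (593.9125 - 558) × 574.6 = 10317.66125.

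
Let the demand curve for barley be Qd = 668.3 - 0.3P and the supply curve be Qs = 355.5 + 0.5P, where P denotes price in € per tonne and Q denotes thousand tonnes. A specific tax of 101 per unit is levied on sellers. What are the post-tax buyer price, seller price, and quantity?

P_b = 454.125, P_s = 353.125, Q = 532.0625

Sellers keep P_s = P_b - 101 per unit, so supply in terms of the buyer price is Qs = 305 + 0.5P_b.
Equate demand and the shifted supply: 668.3 - 0.3P_b = 305 + 0.5P_b, giving 0.8P_b = 363.3, so P_b = 454.125.
Then P_s = 454.125 - 101 = 353.125 and Q = 668.3 - 0.3(454.125) = 532.0625.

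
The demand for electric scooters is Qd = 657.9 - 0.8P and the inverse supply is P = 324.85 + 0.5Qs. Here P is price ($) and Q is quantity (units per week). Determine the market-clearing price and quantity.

P* = 467, Q* = 284.3

In direct form, Qs = -649.7 + 2P.
Equating demand and supply, 657.9 - 0.8P = -649.7 + 2P gives 2.8P = 1307.6, so P* = 467.
Plugging P* into demand: Q* = 657.9 - 0.8(467) = 284.3.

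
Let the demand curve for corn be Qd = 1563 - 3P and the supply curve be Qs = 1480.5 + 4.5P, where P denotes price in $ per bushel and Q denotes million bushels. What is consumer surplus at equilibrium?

Consumer surplus = 390150

Set Qd = Qs: 1563 - 3P = 1480.5 + 4.5P, so 82.5 = 7.5P and P* = 11.
Substitute back: Q* = 1563 - 3(11) = 1530.
Demand choke price (Qd = 0): P = 1563/3 = 521. Consumer surplus = ½ × (521 - 11) × 1530 = 390150.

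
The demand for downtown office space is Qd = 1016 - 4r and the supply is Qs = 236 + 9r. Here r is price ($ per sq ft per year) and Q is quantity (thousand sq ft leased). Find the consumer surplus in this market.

Consumer surplus = 75272

Set Qd = Qs: 1016 - 4r = 236 + 9r, so 780 = 13r and r* = 60.
Substitute back: Q* = 1016 - 4(60) = 776.
Demand choke price (Qd = 0): r = 1016/4 = 254. Consumer surplus = ½ × (254 - 60) × 776 = 75272.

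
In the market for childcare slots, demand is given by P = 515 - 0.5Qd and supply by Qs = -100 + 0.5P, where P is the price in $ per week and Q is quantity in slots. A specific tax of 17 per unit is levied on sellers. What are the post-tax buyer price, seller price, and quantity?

P_b = 455.4, P_s = 438.4, Q = 119.2

Inverting to quantity form: Qd = 1030 - 2P.
The tax drives a wedge P_b - P_s = 17. Substituting P_s = P_b - 17 into supply: Qs = -108.5 + 0.5P_b.
Equate demand and the shifted supply: 1030 - 2P_b = -108.5 + 0.5P_b, giving 2.5P_b = 1138.5, so P_b = 455.4.
Then P_s = 455.4 - 17 = 438.4 and Q = 1030 - 2(455.4) = 119.2.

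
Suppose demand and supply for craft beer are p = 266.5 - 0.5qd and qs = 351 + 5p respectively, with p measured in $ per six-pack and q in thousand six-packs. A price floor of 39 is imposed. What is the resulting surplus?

Surplus = 91

Rewriting in direct form: qd = 533 - 2p.
At p = 39: qd = 455 and qs = 546.
Surplus = qs - qd = 546 - 455 = 91.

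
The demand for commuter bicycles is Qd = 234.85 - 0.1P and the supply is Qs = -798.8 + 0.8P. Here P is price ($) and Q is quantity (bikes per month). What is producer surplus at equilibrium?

Producer surplus = 9000

Equating demand and supply, 234.85 - 0.1P = -798.8 + 0.8P gives 0.9P = 1033.65, so P* = 1148.5.
Plugging P* into demand: Q* = 234.85 - 0.1(1148.5) = 120.
Supply choke price (Qs = 0): P = 998.5. Producer surplus = ½ × (1148.5 - 998.5) × 120 = 9000.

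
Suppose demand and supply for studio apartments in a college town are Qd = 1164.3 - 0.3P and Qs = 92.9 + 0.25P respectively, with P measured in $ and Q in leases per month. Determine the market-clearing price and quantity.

Set Qd = Qs: 1164.3 - 0.3P = 92.9 + 0.25P, so 1071.4 = 0.55P and P* = 1948.
Plugging P* into demand: Q* = 1164.3 - 0.3(1948) = 579.9.

P* = 1948, Q* = 579.9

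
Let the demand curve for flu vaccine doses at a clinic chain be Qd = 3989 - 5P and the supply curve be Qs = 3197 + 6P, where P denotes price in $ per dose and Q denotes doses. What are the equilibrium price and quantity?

Set Qd = Qs: 3989 - 5P = 3197 + 6P, so 792 = 11P and P* = 72.
Then Q* = 3989 - 5(72) = 3629.

P* = 72, Q* = 3629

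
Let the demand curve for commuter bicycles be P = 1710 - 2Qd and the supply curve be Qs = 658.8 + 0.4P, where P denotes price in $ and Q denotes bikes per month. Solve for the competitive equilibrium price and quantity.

Inverting to quantity form: Qd = 855 - 0.5P.
At equilibrium Qd = Qs, so 855 - 0.5P = 658.8 + 0.4P; collecting terms, 196.2 = 0.9P and P* = 218.
Plugging P* into demand: Q* = 855 - 0.5(218) = 746.

P* = 218, Q* = 746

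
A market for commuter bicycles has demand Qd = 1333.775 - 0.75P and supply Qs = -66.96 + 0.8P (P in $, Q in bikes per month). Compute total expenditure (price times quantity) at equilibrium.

Total expenditure = 592827.2

Set Qd = Qs: 1333.775 - 0.75P = -66.96 + 0.8P, so 1400.735 = 1.55P and P* = 903.7.
Plugging P* into demand: Q* = 1333.775 - 0.75(903.7) = 656.
Total expenditure = P* × Q* = 903.7 × 656 = 592827.2.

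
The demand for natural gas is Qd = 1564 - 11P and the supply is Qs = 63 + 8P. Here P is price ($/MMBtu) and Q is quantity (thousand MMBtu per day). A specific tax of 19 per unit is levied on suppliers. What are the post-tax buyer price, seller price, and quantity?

With a tax of 19 on suppliers, they supply based on the net price P_s = P_b - 19, so Qs = -89 + 8P_b.
Equate demand and the shifted supply: 1564 - 11P_b = -89 + 8P_b, giving 19P_b = 1653, so P_b = 87.
Then P_s = 87 - 19 = 68 and Q = 1564 - 11(87) = 607.

P_b = 87, P_s = 68, Q = 607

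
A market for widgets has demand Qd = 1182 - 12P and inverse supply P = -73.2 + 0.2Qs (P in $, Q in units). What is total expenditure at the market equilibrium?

Total expenditure = 29088

Inverting to quantity form: Qs = 366 + 5P.
At equilibrium Qd = Qs, so 1182 - 12P = 366 + 5P; collecting terms, 816 = 17P and P* = 48.
From the demand curve, Q* = 1182 - 12(48) = 606.
Total expenditure = P* × Q* = 48 × 606 = 29088.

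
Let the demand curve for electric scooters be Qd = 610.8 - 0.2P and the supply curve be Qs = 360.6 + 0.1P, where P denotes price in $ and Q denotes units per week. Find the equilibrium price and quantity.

The market clears where 610.8 - 0.2P = 360.6 + 0.1P. Rearranging, 0.3P = 250.2, hence P* = 834.
Then Q* = 610.8 - 0.2(834) = 444.

P* = 834, Q* = 444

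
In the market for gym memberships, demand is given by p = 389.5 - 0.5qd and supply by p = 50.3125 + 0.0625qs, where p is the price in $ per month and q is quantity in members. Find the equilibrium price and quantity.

p* = 88, q* = 603

Solving each curve for q: qd = 779 - 2p and qs = -805 + 16p.
The market clears where 779 - 2p = -805 + 16p. Rearranging, 18p = 1584, hence p* = 88.
From the demand curve, q* = 779 - 2(88) = 603.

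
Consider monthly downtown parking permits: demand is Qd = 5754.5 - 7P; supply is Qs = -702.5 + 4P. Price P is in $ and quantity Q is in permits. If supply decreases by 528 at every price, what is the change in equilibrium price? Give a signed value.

ΔP = 48

The market clears where 5754.5 - 7P = -702.5 + 4P. Rearranging, 11P = 6457, hence P* = 587.
Substitute back: Q* = 5754.5 - 7(587) = 1645.5.
After the shift, supply is Qs = -1230.5 + 4P.
New equilibrium: 6985 = 11P, so P = 635 and Q = 1309.5.
ΔP = 635 - 587 = 48.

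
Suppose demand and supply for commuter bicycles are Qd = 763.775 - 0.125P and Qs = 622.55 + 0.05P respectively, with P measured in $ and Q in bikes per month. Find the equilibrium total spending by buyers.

The market clears where 763.775 - 0.125P = 622.55 + 0.05P. Rearranging, 0.175P = 141.225, hence P* = 807.
From the demand curve, Q* = 763.775 - 0.125(807) = 662.9.
Total spending by buyers = P* × Q* = 807 × 662.9 = 534960.3.

Total spending by buyers = 534960.3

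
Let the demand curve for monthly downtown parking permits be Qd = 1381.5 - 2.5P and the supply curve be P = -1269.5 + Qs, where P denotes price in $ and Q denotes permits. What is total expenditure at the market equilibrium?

Rewriting in direct form: Qs = 1269.5 + P.
At equilibrium Qd = Qs, so 1381.5 - 2.5P = 1269.5 + P; collecting terms, 112 = 3.5P and P* = 32.
Plugging P* into demand: Q* = 1381.5 - 2.5(32) = 1301.5.
Total expenditure = P* × Q* = 32 × 1301.5 = 41648.

Total expenditure = 41648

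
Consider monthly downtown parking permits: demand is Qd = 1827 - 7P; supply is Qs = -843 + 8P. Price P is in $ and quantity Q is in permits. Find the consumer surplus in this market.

At equilibrium Qd = Qs, so 1827 - 7P = -843 + 8P; collecting terms, 2670 = 15P and P* = 178.
Plugging P* into demand: Q* = 1827 - 7(178) = 581.
Demand choke price (Qd = 0): P = 1827/7 = 261. Consumer surplus = ½ × (261 - 178) × 581 = 24111.5.

Consumer surplus = 24111.5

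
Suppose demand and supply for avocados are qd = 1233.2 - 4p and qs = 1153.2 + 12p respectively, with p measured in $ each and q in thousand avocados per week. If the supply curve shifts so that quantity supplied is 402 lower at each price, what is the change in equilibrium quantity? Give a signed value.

Δq = -100.5

At equilibrium qd = qs, so 1233.2 - 4p = 1153.2 + 12p; collecting terms, 80 = 16p and p* = 5.
From the demand curve, q* = 1233.2 - 4(5) = 1213.2.
After the shift, supply is qs = 751.2 + 12p.
Re-solving, 16p = 482 gives p = 30.125 and q = 1112.7.
Δq = 1112.7 - 1213.2 = -100.5.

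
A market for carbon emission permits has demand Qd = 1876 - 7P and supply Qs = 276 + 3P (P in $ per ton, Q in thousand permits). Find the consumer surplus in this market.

The market clears where 1876 - 7P = 276 + 3P. Rearranging, 10P = 1600, hence P* = 160.
Substitute back: Q* = 1876 - 7(160) = 756.
Demand choke price (Qd = 0): P = 1876/7 = 268. Consumer surplus = ½ × (268 - 160) × 756 = 40824.

Consumer surplus = 40824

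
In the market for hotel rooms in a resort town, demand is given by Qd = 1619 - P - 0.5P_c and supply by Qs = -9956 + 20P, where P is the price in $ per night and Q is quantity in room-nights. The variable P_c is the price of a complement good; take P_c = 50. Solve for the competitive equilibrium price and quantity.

With P_c = 50, demand is Qd = 1594 - P.
Equating demand and supply, 1594 - P = -9956 + 20P gives 21P = 11550, so P* = 550.
Substitute back: Q* = 1594 - 550 = 1044.

P* = 550, Q* = 1044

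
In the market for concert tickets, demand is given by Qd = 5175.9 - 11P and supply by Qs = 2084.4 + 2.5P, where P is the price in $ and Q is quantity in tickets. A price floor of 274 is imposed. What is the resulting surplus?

With P fixed at 274, quantity demanded is 2161.9 and quantity supplied is 2769.4.
Surplus = Qs - Qd = 2769.4 - 2161.9 = 607.5.

Surplus = 607.5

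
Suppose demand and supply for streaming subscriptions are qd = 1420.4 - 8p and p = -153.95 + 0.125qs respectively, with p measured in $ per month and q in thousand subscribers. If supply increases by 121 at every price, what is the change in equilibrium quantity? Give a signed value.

Solving each curve for q: qs = 1231.6 + 8p.
The market clears where 1420.4 - 8p = 1231.6 + 8p. Rearranging, 16p = 188.8, hence p* = 11.8.
Substitute back: q* = 1420.4 - 8(11.8) = 1326.
After the shift, supply is qs = 1352.6 + 8p.
The new intersection has 67.8 = 16p, i.e. p = 4.2375, q = 1386.5.
Δq = 1386.5 - 1326 = 60.5.

Δq = 60.5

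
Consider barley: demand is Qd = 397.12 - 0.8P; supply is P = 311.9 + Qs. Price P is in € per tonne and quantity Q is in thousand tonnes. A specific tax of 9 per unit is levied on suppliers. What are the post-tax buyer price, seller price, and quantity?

Rewriting in direct form: Qs = -311.9 + P.
Suppliers keep P_s = P_b - 9 per unit, so supply in terms of the buyer price is Qs = -320.9 + P_b.
Set Qd = Qs: 397.12 - 0.8P_b = -320.9 + P_b, so 718.02 = 1.8P_b and P_b = 398.9.
Then P_s = 398.9 - 9 = 389.9 and Q = 397.12 - 0.8(398.9) = 78.

P_b = 398.9, P_s = 389.9, Q = 78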